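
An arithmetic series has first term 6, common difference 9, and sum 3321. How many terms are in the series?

Using S = n/2 × [2a + (n-1)d]
3321 = n/2 × [2(6) + (n-1)(9)]
3321 = n/2 × [12 + 9n - 9]
6642 = n × [3 + 9n]
9n² + (3)n - 6642 = 0
Discriminant: Δ = (3)² - 4(9)(-6642) = 9 + 239112 = 239121
√Δ = 489
n = [-(3) + √Δ] / (2·9) = (-3 + 489) / 18 = 486 / 18 = 27
(The negative root is discarded since n must be a positive integer.)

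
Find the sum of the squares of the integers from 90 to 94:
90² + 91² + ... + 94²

Use ∑_{k=1}^{n} k² = n(n+1)(2n+1)/6, then subtract the first 89 terms.
∑_{k=1}^{94} k² = 94×95×189/6 = 281295
∑_{k=1}^{89} k² = 89×90×179/6 = 238965
∑_{k=90}^{94} k² = 281295 - 238965 = 42330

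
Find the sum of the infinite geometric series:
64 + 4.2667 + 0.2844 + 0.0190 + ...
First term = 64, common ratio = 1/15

For |r| < 1, S = a / (1 - r)
S = 64 / (1 - (1/15))
S = 64 / (14/15)
S = 480/7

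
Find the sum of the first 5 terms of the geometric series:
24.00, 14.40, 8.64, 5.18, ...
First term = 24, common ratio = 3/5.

Sₙ = a(1 - rⁿ) / (1 - r)
S_5 = 24(1 - (3/5)^5) / (1 - (3/5))
S_5 = 24(1 - (243/3125)) / (2/5)
S_5 = 34584/625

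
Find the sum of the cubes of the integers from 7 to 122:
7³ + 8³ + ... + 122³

Use ∑_{k=1}^{n} k³ = [n(n+1)/2]², then subtract the first 6 terms.
∑_{k=1}^{122} k³ = [122×123/2]² = 7503² = 56295009
∑_{k=1}^{6} k³ = [6×7/2]² = 21² = 441
∑_{k=7}^{122} k³ = 56295009 - 441 = 56294568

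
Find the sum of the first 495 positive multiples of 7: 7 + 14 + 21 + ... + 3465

Factor out 7: = 7(1 + 2 + ... + 495) = 7 × n(n+1)/2
= 7 × 495×496/2
= 7 × 122760
= 859320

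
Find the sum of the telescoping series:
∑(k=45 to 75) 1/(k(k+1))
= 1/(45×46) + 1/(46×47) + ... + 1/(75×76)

Partial fractions: 1/(k(k+1)) = 1/k - 1/(k+1)
The series telescopes:
= (1/45 - 1/46) + (1/46 - 1/47) + ... + (1/75 - 1/76)
= 1/45 - 1/76
= 31/3420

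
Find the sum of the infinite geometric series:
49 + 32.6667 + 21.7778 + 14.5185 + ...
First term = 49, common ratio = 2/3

For |r| < 1, S = a / (1 - r)
S = 49 / (1 - (2/3))
S = 49 / (1/3)
S = 147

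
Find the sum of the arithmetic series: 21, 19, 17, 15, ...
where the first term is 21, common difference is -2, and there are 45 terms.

Sₙ = n/2 × (first + last)
Last term = a + (n-1)d = 21 + (45-1)×(-2) = -67
S_45 = 45/2 × (21 + (-67))
S_45 = 45/2 × (-46) = -1035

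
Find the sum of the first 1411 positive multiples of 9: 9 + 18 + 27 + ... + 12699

Factor out 9: = 9(1 + 2 + ... + 1411) = 9 × n(n+1)/2
= 9 × 1411×1412/2
= 9 × 996166
= 8965494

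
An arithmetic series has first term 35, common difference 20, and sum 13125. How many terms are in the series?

Using S = n/2 × [2a + (n-1)d]
13125 = n/2 × [2(35) + (n-1)(20)]
13125 = n/2 × [70 + 20n - 20]
26250 = n × [50 + 20n]
20n² + (50)n - 26250 = 0
Discriminant: Δ = (50)² - 4(20)(-26250) = 2500 + 2100000 = 2102500
√Δ = 1450
n = [-(50) + √Δ] / (2·20) = (-50 + 1450) / 40 = 1400 / 40 = 35
(The negative root is discarded since n must be a positive integer.)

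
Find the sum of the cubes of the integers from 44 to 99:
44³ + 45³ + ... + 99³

Use ∑_{k=1}^{n} k³ = [n(n+1)/2]², then subtract the first 43 terms.
∑_{k=1}^{99} k³ = [99×100/2]² = 4950² = 24502500
∑_{k=1}^{43} k³ = [43×44/2]² = 946² = 894916
∑_{k=44}^{99} k³ = 24502500 - 894916 = 23607584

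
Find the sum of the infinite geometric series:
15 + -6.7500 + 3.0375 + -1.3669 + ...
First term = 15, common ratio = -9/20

For |r| < 1, S = a / (1 - r)
S = 15 / (1 - (-9/20))
S = 15 / (29/20)
S = 300/29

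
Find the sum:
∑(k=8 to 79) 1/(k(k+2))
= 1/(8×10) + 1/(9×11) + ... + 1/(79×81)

Partial fractions: 1/(k(k+2)) = (1/2)[1/k - 1/(k+2)]
Telescoping leaves the first two and last two terms:
= (1/2)[1/8 + 1/9 - 1/80 - 1/81]
= 1369/12960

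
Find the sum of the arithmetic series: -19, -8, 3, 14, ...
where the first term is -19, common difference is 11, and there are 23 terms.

Sₙ = n/2 × (first + last)
Last term = a + (n-1)d = -19 + (23-1)×11 = 223
S_23 = 23/2 × (-19 + 223)
S_23 = 23/2 × 204 = 2346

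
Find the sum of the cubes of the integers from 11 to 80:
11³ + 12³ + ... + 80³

Use ∑_{k=1}^{n} k³ = [n(n+1)/2]², then subtract the first 10 terms.
∑_{k=1}^{80} k³ = [80×81/2]² = 3240² = 10497600
∑_{k=1}^{10} k³ = [10×11/2]² = 55² = 3025
∑_{k=11}^{80} k³ = 10497600 - 3025 = 10494575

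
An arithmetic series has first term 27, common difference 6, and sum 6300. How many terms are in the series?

Using S = n/2 × [2a + (n-1)d]
6300 = n/2 × [2(27) + (n-1)(6)]
6300 = n/2 × [54 + 6n - 6]
12600 = n × [48 + 6n]
6n² + (48)n - 12600 = 0
Discriminant: Δ = (48)² - 4(6)(-12600) = 2304 + 302400 = 304704
√Δ = 552
n = [-(48) + √Δ] / (2·6) = (-48 + 552) / 12 = 504 / 12 = 42
(The negative root is discarded since n must be a positive integer.)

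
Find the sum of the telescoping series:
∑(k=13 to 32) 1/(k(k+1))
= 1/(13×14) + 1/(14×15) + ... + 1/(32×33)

Partial fractions: 1/(k(k+1)) = 1/k - 1/(k+1)
The series telescopes:
= (1/13 - 1/14) + (1/14 - 1/15) + ... + (1/32 - 1/33)
= 1/13 - 1/33
= 20/429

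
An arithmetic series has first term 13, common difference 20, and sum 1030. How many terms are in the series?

Using S = n/2 × [2a + (n-1)d]
1030 = n/2 × [2(13) + (n-1)(20)]
1030 = n/2 × [26 + 20n - 20]
2060 = n × [6 + 20n]
20n² + (6)n - 2060 = 0
Discriminant: Δ = (6)² - 4(20)(-2060) = 36 + 164800 = 164836
√Δ = 406
n = [-(6) + √Δ] / (2·20) = (-6 + 406) / 40 = 400 / 40 = 10
(The negative root is discarded since n must be a positive integer.)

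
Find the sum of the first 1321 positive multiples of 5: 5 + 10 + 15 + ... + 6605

Factor out 5: = 5(1 + 2 + ... + 1321) = 5 × n(n+1)/2
= 5 × 1321×1322/2
= 5 × 873181
= 4365905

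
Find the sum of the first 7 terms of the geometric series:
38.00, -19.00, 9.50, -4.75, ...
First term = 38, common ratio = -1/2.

Sₙ = a(1 - rⁿ) / (1 - r)
S_7 = 38(1 - (-1/2)^7) / (1 - (-1/2))
S_7 = 38(1 - (-1/128)) / (3/2)
S_7 = 817/32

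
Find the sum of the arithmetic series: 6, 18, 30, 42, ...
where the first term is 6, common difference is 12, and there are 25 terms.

Sₙ = n/2 × (first + last)
Last term = a + (n-1)d = 6 + (25-1)×12 = 294
S_25 = 25/2 × (6 + 294)
S_25 = 25/2 × 300 = 3750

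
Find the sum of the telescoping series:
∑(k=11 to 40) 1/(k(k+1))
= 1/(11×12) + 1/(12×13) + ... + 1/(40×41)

Partial fractions: 1/(k(k+1)) = 1/k - 1/(k+1)
The series telescopes:
= (1/11 - 1/12) + (1/12 - 1/13) + ... + (1/40 - 1/41)
= 1/11 - 1/41
= 30/451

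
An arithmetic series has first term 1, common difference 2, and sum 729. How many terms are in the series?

Using S = n/2 × [2a + (n-1)d]
729 = n/2 × [2(1) + (n-1)(2)]
729 = n/2 × [2 + 2n - 2]
1458 = n × [0 + 2n]
2n² + (0)n - 1458 = 0
Discriminant: Δ = (0)² - 4(2)(-1458) = 0 + 11664 = 11664
√Δ = 108
n = [-(0) + √Δ] / (2·2) = (0 + 108) / 4 = 108 / 4 = 27
(The negative root is discarded since n must be a positive integer.)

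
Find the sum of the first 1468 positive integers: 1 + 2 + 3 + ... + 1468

Formula: ∑k = n(n+1)/2
= 1468×1469/2
= 2156492/2
= 1078246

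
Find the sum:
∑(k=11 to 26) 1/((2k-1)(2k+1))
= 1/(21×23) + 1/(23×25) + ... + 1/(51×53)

Partial fractions: 1/((2k-1)(2k+1)) = (1/2)[1/(2k-1) - 1/(2k+1)]
The series telescopes:
= (1/2)[1/21 - 1/53]
= 16/1113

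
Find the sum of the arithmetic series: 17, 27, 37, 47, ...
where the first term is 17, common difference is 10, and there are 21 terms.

Sₙ = n/2 × (first + last)
Last term = a + (n-1)d = 17 + (21-1)×10 = 217
S_21 = 21/2 × (17 + 217)
S_21 = 21/2 × 234 = 2457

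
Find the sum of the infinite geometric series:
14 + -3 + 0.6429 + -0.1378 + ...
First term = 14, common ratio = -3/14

For |r| < 1, S = a / (1 - r)
S = 14 / (1 - (-3/14))
S = 14 / (17/14)
S = 196/17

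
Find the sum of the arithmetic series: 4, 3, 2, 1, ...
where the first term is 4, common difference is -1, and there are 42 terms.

Sₙ = n/2 × (first + last)
Last term = a + (n-1)d = 4 + (42-1)×(-1) = -37
S_42 = 42/2 × (4 + (-37))
S_42 = 42/2 × (-33) = -693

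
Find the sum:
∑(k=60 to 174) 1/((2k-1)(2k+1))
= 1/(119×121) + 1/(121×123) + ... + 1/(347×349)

Partial fractions: 1/((2k-1)(2k+1)) = (1/2)[1/(2k-1) - 1/(2k+1)]
The series telescopes:
= (1/2)[1/119 - 1/349]
= 115/41531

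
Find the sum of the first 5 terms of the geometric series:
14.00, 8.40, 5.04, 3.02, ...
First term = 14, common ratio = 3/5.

Sₙ = a(1 - rⁿ) / (1 - r)
S_5 = 14(1 - (3/5)^5) / (1 - (3/5))
S_5 = 14(1 - (243/3125)) / (2/5)
S_5 = 20174/625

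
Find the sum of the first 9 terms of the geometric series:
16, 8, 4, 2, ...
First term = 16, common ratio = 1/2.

Sₙ = a(1 - rⁿ) / (1 - r)
S_9 = 16(1 - (1/2)^9) / (1 - (1/2))
S_9 = 16(1 - (1/512)) / (1/2)
S_9 = 511/16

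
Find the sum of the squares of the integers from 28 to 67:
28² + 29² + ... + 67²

Use ∑_{k=1}^{n} k² = n(n+1)(2n+1)/6, then subtract the first 27 terms.
∑_{k=1}^{67} k² = 67×68×135/6 = 102510
∑_{k=1}^{27} k² = 27×28×55/6 = 6930
∑_{k=28}^{67} k² = 102510 - 6930 = 95580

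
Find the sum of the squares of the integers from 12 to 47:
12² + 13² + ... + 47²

Use ∑_{k=1}^{n} k² = n(n+1)(2n+1)/6, then subtract the first 11 terms.
∑_{k=1}^{47} k² = 47×48×95/6 = 35720
∑_{k=1}^{11} k² = 11×12×23/6 = 506
∑_{k=12}^{47} k² = 35720 - 506 = 35214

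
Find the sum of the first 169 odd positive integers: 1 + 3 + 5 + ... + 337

Sum of first n odd numbers = n²
= 169²
= 28561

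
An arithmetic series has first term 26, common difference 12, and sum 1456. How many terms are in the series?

Using S = n/2 × [2a + (n-1)d]
1456 = n/2 × [2(26) + (n-1)(12)]
1456 = n/2 × [52 + 12n - 12]
2912 = n × [40 + 12n]
12n² + (40)n - 2912 = 0
Discriminant: Δ = (40)² - 4(12)(-2912) = 1600 + 139776 = 141376
√Δ = 376
n = [-(40) + √Δ] / (2·12) = (-40 + 376) / 24 = 336 / 24 = 14
(The negative root is discarded since n must be a positive integer.)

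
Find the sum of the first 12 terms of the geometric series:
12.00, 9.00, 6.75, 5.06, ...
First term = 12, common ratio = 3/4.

Sₙ = a(1 - rⁿ) / (1 - r)
S_12 = 12(1 - (3/4)^12) / (1 - (3/4))
S_12 = 12(1 - (531441/16777216)) / (1/4)
S_12 = 48737325/1048576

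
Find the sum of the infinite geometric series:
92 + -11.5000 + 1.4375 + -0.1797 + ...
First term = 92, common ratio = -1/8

For |r| < 1, S = a / (1 - r)
S = 92 / (1 - (-1/8))
S = 92 / (9/8)
S = 736/9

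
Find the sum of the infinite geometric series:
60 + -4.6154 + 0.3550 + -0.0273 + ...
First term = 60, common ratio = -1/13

For |r| < 1, S = a / (1 - r)
S = 60 / (1 - (-1/13))
S = 60 / (14/13)
S = 390/7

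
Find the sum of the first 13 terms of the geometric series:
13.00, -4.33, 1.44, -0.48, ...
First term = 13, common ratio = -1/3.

Sₙ = a(1 - rⁿ) / (1 - r)
S_13 = 13(1 - (-1/3)^13) / (1 - (-1/3))
S_13 = 13(1 - (-1/1594323)) / (4/3)
S_13 = 5181553/531441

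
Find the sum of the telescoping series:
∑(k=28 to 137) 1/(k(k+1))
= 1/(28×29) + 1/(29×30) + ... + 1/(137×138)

Partial fractions: 1/(k(k+1)) = 1/k - 1/(k+1)
The series telescopes:
= (1/28 - 1/29) + (1/29 - 1/30) + ... + (1/137 - 1/138)
= 1/28 - 1/138
= 55/1932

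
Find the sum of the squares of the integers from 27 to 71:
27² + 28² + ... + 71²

Use ∑_{k=1}^{n} k² = n(n+1)(2n+1)/6, then subtract the first 26 terms.
∑_{k=1}^{71} k² = 71×72×143/6 = 121836
∑_{k=1}^{26} k² = 26×27×53/6 = 6201
∑_{k=27}^{71} k² = 121836 - 6201 = 115635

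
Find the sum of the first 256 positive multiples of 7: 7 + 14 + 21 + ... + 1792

Factor out 7: = 7(1 + 2 + ... + 256) = 7 × n(n+1)/2
= 7 × 256×257/2
= 7 × 32896
= 230272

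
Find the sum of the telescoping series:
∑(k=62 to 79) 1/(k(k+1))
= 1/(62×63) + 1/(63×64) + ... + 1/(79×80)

Partial fractions: 1/(k(k+1)) = 1/k - 1/(k+1)
The series telescopes:
= (1/62 - 1/63) + (1/63 - 1/64) + ... + (1/79 - 1/80)
= 1/62 - 1/80
= 9/2480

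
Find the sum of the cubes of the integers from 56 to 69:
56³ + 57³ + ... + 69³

Use ∑_{k=1}^{n} k³ = [n(n+1)/2]², then subtract the first 55 terms.
∑_{k=1}^{69} k³ = [69×70/2]² = 2415² = 5832225
∑_{k=1}^{55} k³ = [55×56/2]² = 1540² = 2371600
∑_{k=56}^{69} k³ = 5832225 - 2371600 = 3460625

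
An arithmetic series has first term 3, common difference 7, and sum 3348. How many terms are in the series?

Using S = n/2 × [2a + (n-1)d]
3348 = n/2 × [2(3) + (n-1)(7)]
3348 = n/2 × [6 + 7n - 7]
6696 = n × [-1 + 7n]
7n² + (-1)n - 6696 = 0
Discriminant: Δ = (-1)² - 4(7)(-6696) = 1 + 187488 = 187489
√Δ = 433
n = [-(-1) + √Δ] / (2·7) = (1 + 433) / 14 = 434 / 14 = 31
(The negative root is discarded since n must be a positive integer.)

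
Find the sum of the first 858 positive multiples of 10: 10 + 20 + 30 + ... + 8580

Factor out 10: = 10(1 + 2 + ... + 858) = 10 × n(n+1)/2
= 10 × 858×859/2
= 10 × 368511
= 3685110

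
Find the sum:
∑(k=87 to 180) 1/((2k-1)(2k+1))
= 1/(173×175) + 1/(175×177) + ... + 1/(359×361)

Partial fractions: 1/((2k-1)(2k+1)) = (1/2)[1/(2k-1) - 1/(2k+1)]
The series telescopes:
= (1/2)[1/173 - 1/361]
= 94/62453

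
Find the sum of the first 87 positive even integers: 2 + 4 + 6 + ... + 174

Sum of first n even numbers = n(n+1)
= 87×88
= 7656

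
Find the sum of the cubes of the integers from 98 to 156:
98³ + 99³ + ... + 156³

Use ∑_{k=1}^{n} k³ = [n(n+1)/2]², then subtract the first 97 terms.
∑_{k=1}^{156} k³ = [156×157/2]² = 12246² = 149964516
∑_{k=1}^{97} k³ = [97×98/2]² = 4753² = 22591009
∑_{k=98}^{156} k³ = 149964516 - 22591009 = 127373507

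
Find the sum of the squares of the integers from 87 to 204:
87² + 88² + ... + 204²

Use ∑_{k=1}^{n} k² = n(n+1)(2n+1)/6, then subtract the first 86 terms.
∑_{k=1}^{204} k² = 204×205×409/6 = 2850730
∑_{k=1}^{86} k² = 86×87×173/6 = 215731
∑_{k=87}^{204} k² = 2850730 - 215731 = 2634999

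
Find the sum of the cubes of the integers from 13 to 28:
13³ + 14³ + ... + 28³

Use ∑_{k=1}^{n} k³ = [n(n+1)/2]², then subtract the first 12 terms.
∑_{k=1}^{28} k³ = [28×29/2]² = 406² = 164836
∑_{k=1}^{12} k³ = [12×13/2]² = 78² = 6084
∑_{k=13}^{28} k³ = 164836 - 6084 = 158752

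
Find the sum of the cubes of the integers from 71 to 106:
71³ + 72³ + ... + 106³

Use ∑_{k=1}^{n} k³ = [n(n+1)/2]², then subtract the first 70 terms.
∑_{k=1}^{106} k³ = [106×107/2]² = 5671² = 32160241
∑_{k=1}^{70} k³ = [70×71/2]² = 2485² = 6175225
∑_{k=71}^{106} k³ = 32160241 - 6175225 = 25985016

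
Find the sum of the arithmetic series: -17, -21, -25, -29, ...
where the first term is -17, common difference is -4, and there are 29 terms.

Sₙ = n/2 × (first + last)
Last term = a + (n-1)d = -17 + (29-1)×(-4) = -129
S_29 = 29/2 × (-17 + (-129))
S_29 = 29/2 × (-146) = -2117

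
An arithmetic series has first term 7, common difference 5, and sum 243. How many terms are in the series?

Using S = n/2 × [2a + (n-1)d]
243 = n/2 × [2(7) + (n-1)(5)]
243 = n/2 × [14 + 5n - 5]
486 = n × [9 + 5n]
5n² + (9)n - 486 = 0
Discriminant: Δ = (9)² - 4(5)(-486) = 81 + 9720 = 9801
√Δ = 99
n = [-(9) + √Δ] / (2·5) = (-9 + 99) / 10 = 90 / 10 = 9
(The negative root is discarded since n must be a positive integer.)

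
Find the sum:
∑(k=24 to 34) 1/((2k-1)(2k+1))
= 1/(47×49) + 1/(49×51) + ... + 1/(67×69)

Partial fractions: 1/((2k-1)(2k+1)) = (1/2)[1/(2k-1) - 1/(2k+1)]
The series telescopes:
= (1/2)[1/47 - 1/69]
= 11/3243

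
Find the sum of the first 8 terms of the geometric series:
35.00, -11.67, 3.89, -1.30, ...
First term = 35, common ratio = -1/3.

Sₙ = a(1 - rⁿ) / (1 - r)
S_8 = 35(1 - (-1/3)^8) / (1 - (-1/3))
S_8 = 35(1 - (1/6561)) / (4/3)
S_8 = 57400/2187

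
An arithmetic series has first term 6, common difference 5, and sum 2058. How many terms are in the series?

Using S = n/2 × [2a + (n-1)d]
2058 = n/2 × [2(6) + (n-1)(5)]
2058 = n/2 × [12 + 5n - 5]
4116 = n × [7 + 5n]
5n² + (7)n - 4116 = 0
Discriminant: Δ = (7)² - 4(5)(-4116) = 49 + 82320 = 82369
√Δ = 287
n = [-(7) + √Δ] / (2·5) = (-7 + 287) / 10 = 280 / 10 = 28
(The negative root is discarded since n must be a positive integer.)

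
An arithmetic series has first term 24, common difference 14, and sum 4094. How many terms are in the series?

Using S = n/2 × [2a + (n-1)d]
4094 = n/2 × [2(24) + (n-1)(14)]
4094 = n/2 × [48 + 14n - 14]
8188 = n × [34 + 14n]
14n² + (34)n - 8188 = 0
Discriminant: Δ = (34)² - 4(14)(-8188) = 1156 + 458528 = 459684
√Δ = 678
n = [-(34) + √Δ] / (2·14) = (-34 + 678) / 28 = 644 / 28 = 23
(The negative root is discarded since n must be a positive integer.)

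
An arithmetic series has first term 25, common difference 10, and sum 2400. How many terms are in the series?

Using S = n/2 × [2a + (n-1)d]
2400 = n/2 × [2(25) + (n-1)(10)]
2400 = n/2 × [50 + 10n - 10]
4800 = n × [40 + 10n]
10n² + (40)n - 4800 = 0
Discriminant: Δ = (40)² - 4(10)(-4800) = 1600 + 192000 = 193600
√Δ = 440
n = [-(40) + √Δ] / (2·10) = (-40 + 440) / 20 = 400 / 20 = 20
(The negative root is discarded since n must be a positive integer.)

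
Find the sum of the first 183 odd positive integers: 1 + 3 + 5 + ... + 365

Sum of first n odd numbers = n²
= 183²
= 33489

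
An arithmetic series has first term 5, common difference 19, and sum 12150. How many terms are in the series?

Using S = n/2 × [2a + (n-1)d]
12150 = n/2 × [2(5) + (n-1)(19)]
12150 = n/2 × [10 + 19n - 19]
24300 = n × [-9 + 19n]
19n² + (-9)n - 24300 = 0
Discriminant: Δ = (-9)² - 4(19)(-24300) = 81 + 1846800 = 1846881
√Δ = 1359
n = [-(-9) + √Δ] / (2·19) = (9 + 1359) / 38 = 1368 / 38 = 36
(The negative root is discarded since n must be a positive integer.)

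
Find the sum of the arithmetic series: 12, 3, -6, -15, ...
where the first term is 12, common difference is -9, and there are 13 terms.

Sₙ = n/2 × (first + last)
Last term = a + (n-1)d = 12 + (13-1)×(-9) = -96
S_13 = 13/2 × (12 + (-96))
S_13 = 13/2 × (-84) = -546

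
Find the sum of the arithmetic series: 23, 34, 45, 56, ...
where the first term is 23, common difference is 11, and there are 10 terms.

Sₙ = n/2 × (first + last)
Last term = a + (n-1)d = 23 + (10-1)×11 = 122
S_10 = 10/2 × (23 + 122)
S_10 = 10/2 × 145 = 725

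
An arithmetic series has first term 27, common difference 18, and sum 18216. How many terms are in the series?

Using S = n/2 × [2a + (n-1)d]
18216 = n/2 × [2(27) + (n-1)(18)]
18216 = n/2 × [54 + 18n - 18]
36432 = n × [36 + 18n]
18n² + (36)n - 36432 = 0
Discriminant: Δ = (36)² - 4(18)(-36432) = 1296 + 2623104 = 2624400
√Δ = 1620
n = [-(36) + √Δ] / (2·18) = (-36 + 1620) / 36 = 1584 / 36 = 44
(The negative root is discarded since n must be a positive integer.)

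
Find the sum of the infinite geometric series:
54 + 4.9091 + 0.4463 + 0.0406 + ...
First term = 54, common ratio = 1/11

For |r| < 1, S = a / (1 - r)
S = 54 / (1 - (1/11))
S = 54 / (10/11)
S = 297/5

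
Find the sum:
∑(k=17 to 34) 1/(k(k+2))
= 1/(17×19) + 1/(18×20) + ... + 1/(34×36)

Partial fractions: 1/(k(k+2)) = (1/2)[1/k - 1/(k+2)]
Telescoping leaves the first two and last two terms:
= (1/2)[1/17 + 1/18 - 1/35 - 1/36]
= 1243/42840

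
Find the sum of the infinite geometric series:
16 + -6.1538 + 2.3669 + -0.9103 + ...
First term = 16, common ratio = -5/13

For |r| < 1, S = a / (1 - r)
S = 16 / (1 - (-5/13))
S = 16 / (18/13)
S = 104/9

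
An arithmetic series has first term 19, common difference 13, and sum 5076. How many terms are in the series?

Using S = n/2 × [2a + (n-1)d]
5076 = n/2 × [2(19) + (n-1)(13)]
5076 = n/2 × [38 + 13n - 13]
10152 = n × [25 + 13n]
13n² + (25)n - 10152 = 0
Discriminant: Δ = (25)² - 4(13)(-10152) = 625 + 527904 = 528529
√Δ = 727
n = [-(25) + √Δ] / (2·13) = (-25 + 727) / 26 = 702 / 26 = 27
(The negative root is discarded since n must be a positive integer.)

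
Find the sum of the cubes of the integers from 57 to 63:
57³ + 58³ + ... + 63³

Use ∑_{k=1}^{n} k³ = [n(n+1)/2]², then subtract the first 56 terms.
∑_{k=1}^{63} k³ = [63×64/2]² = 2016² = 4064256
∑_{k=1}^{56} k³ = [56×57/2]² = 1596² = 2547216
∑_{k=57}^{63} k³ = 4064256 - 2547216 = 1517040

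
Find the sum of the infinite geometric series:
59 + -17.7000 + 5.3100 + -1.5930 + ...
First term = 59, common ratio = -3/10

For |r| < 1, S = a / (1 - r)
S = 59 / (1 - (-3/10))
S = 59 / (13/10)
S = 590/13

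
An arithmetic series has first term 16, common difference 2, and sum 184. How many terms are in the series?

Using S = n/2 × [2a + (n-1)d]
184 = n/2 × [2(16) + (n-1)(2)]
184 = n/2 × [32 + 2n - 2]
368 = n × [30 + 2n]
2n² + (30)n - 368 = 0
Discriminant: Δ = (30)² - 4(2)(-368) = 900 + 2944 = 3844
√Δ = 62
n = [-(30) + √Δ] / (2·2) = (-30 + 62) / 4 = 32 / 4 = 8
(The negative root is discarded since n must be a positive integer.)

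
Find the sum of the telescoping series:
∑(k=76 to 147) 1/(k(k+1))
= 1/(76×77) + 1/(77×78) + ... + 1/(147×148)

Partial fractions: 1/(k(k+1)) = 1/k - 1/(k+1)
The series telescopes:
= (1/76 - 1/77) + (1/77 - 1/78) + ... + (1/147 - 1/148)
= 1/76 - 1/148
= 9/1406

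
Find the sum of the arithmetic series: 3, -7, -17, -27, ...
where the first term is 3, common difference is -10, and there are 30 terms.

Sₙ = n/2 × (first + last)
Last term = a + (n-1)d = 3 + (30-1)×(-10) = -287
S_30 = 30/2 × (3 + (-287))
S_30 = 30/2 × (-284) = -4260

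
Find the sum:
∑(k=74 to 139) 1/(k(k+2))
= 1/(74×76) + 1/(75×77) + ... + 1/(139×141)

Partial fractions: 1/(k(k+2)) = (1/2)[1/k - 1/(k+2)]
Telescoping leaves the first two and last two terms:
= (1/2)[1/74 + 1/75 - 1/140 - 1/141]
= 46057/7303800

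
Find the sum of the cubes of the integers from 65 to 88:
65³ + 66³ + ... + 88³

Use ∑_{k=1}^{n} k³ = [n(n+1)/2]², then subtract the first 64 terms.
∑_{k=1}^{88} k³ = [88×89/2]² = 3916² = 15335056
∑_{k=1}^{64} k³ = [64×65/2]² = 2080² = 4326400
∑_{k=65}^{88} k³ = 15335056 - 4326400 = 11008656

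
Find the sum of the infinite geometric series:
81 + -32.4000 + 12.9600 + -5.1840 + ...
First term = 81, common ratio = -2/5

For |r| < 1, S = a / (1 - r)
S = 81 / (1 - (-2/5))
S = 81 / (7/5)
S = 405/7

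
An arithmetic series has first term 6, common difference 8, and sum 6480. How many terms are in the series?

Using S = n/2 × [2a + (n-1)d]
6480 = n/2 × [2(6) + (n-1)(8)]
6480 = n/2 × [12 + 8n - 8]
12960 = n × [4 + 8n]
8n² + (4)n - 12960 = 0
Discriminant: Δ = (4)² - 4(8)(-12960) = 16 + 414720 = 414736
√Δ = 644
n = [-(4) + √Δ] / (2·8) = (-4 + 644) / 16 = 640 / 16 = 40
(The negative root is discarded since n must be a positive integer.)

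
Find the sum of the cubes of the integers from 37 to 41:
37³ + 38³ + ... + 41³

Use ∑_{k=1}^{n} k³ = [n(n+1)/2]², then subtract the first 36 terms.
∑_{k=1}^{41} k³ = [41×42/2]² = 861² = 741321
∑_{k=1}^{36} k³ = [36×37/2]² = 666² = 443556
∑_{k=37}^{41} k³ = 741321 - 443556 = 297765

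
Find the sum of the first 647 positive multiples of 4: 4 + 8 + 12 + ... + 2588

Factor out 4: = 4(1 + 2 + ... + 647) = 4 × n(n+1)/2
= 4 × 647×648/2
= 4 × 209628
= 838512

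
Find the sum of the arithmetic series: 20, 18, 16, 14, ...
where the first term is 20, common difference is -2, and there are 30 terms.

Sₙ = n/2 × (first + last)
Last term = a + (n-1)d = 20 + (30-1)×(-2) = -38
S_30 = 30/2 × (20 + (-38))
S_30 = 30/2 × (-18) = -270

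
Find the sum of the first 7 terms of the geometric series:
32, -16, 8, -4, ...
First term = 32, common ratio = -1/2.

Sₙ = a(1 - rⁿ) / (1 - r)
S_7 = 32(1 - (-1/2)^7) / (1 - (-1/2))
S_7 = 32(1 - (-1/128)) / (3/2)
S_7 = 43/2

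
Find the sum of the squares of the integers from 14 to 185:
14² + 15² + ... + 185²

Use ∑_{k=1}^{n} k² = n(n+1)(2n+1)/6, then subtract the first 13 terms.
∑_{k=1}^{185} k² = 185×186×371/6 = 2127685
∑_{k=1}^{13} k² = 13×14×27/6 = 819
∑_{k=14}^{185} k² = 2127685 - 819 = 2126866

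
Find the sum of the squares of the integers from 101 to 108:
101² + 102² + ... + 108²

Use ∑_{k=1}^{n} k² = n(n+1)(2n+1)/6, then subtract the first 100 terms.
∑_{k=1}^{108} k² = 108×109×217/6 = 425754
∑_{k=1}^{100} k² = 100×101×201/6 = 338350
∑_{k=101}^{108} k² = 425754 - 338350 = 87404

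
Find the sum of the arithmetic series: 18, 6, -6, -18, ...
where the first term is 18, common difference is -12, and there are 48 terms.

Sₙ = n/2 × (first + last)
Last term = a + (n-1)d = 18 + (48-1)×(-12) = -546
S_48 = 48/2 × (18 + (-546))
S_48 = 48/2 × (-528) = -12672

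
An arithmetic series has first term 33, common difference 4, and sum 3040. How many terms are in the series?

Using S = n/2 × [2a + (n-1)d]
3040 = n/2 × [2(33) + (n-1)(4)]
3040 = n/2 × [66 + 4n - 4]
6080 = n × [62 + 4n]
4n² + (62)n - 6080 = 0
Discriminant: Δ = (62)² - 4(4)(-6080) = 3844 + 97280 = 101124
√Δ = 318
n = [-(62) + √Δ] / (2·4) = (-62 + 318) / 8 = 256 / 8 = 32
(The negative root is discarded since n must be a positive integer.)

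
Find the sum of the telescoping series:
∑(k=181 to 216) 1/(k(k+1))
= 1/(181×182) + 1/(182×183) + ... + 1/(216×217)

Partial fractions: 1/(k(k+1)) = 1/k - 1/(k+1)
The series telescopes:
= (1/181 - 1/182) + (1/182 - 1/183) + ... + (1/216 - 1/217)
= 1/181 - 1/217
= 36/39277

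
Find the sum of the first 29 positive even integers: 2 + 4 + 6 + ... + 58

Sum of first n even numbers = n(n+1)
= 29×30
= 870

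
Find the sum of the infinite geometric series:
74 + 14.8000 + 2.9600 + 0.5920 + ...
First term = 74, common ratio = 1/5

For |r| < 1, S = a / (1 - r)
S = 74 / (1 - (1/5))
S = 74 / (4/5)
S = 185/2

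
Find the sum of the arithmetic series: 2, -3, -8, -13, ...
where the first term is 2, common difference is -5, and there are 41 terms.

Sₙ = n/2 × (first + last)
Last term = a + (n-1)d = 2 + (41-1)×(-5) = -198
S_41 = 41/2 × (2 + (-198))
S_41 = 41/2 × (-196) = -4018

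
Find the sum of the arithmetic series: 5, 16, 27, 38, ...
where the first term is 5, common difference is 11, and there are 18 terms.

Sₙ = n/2 × (first + last)
Last term = a + (n-1)d = 5 + (18-1)×11 = 192
S_18 = 18/2 × (5 + 192)
S_18 = 18/2 × 197 = 1773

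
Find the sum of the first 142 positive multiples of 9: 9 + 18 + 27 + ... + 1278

Factor out 9: = 9(1 + 2 + ... + 142) = 9 × n(n+1)/2
= 9 × 142×143/2
= 9 × 10153
= 91377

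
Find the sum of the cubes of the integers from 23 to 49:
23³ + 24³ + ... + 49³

Use ∑_{k=1}^{n} k³ = [n(n+1)/2]², then subtract the first 22 terms.
∑_{k=1}^{49} k³ = [49×50/2]² = 1225² = 1500625
∑_{k=1}^{22} k³ = [22×23/2]² = 253² = 64009
∑_{k=23}^{49} k³ = 1500625 - 64009 = 1436616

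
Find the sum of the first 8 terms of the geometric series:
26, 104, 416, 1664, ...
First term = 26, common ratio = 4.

Sₙ = a(1 - rⁿ) / (1 - r)
S_8 = 26(1 - 4^8) / (1 - 4)
S_8 = 26(1 - 65536) / (-3)
S_8 = 567970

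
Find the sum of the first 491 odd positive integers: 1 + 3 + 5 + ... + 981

Sum of first n odd numbers = n²
= 491²
= 241081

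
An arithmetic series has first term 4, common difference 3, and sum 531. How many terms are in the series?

Using S = n/2 × [2a + (n-1)d]
531 = n/2 × [2(4) + (n-1)(3)]
531 = n/2 × [8 + 3n - 3]
1062 = n × [5 + 3n]
3n² + (5)n - 1062 = 0
Discriminant: Δ = (5)² - 4(3)(-1062) = 25 + 12744 = 12769
√Δ = 113
n = [-(5) + √Δ] / (2·3) = (-5 + 113) / 6 = 108 / 6 = 18
(The negative root is discarded since n must be a positive integer.)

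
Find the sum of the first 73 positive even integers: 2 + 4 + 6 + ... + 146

Sum of first n even numbers = n(n+1)
= 73×74
= 5402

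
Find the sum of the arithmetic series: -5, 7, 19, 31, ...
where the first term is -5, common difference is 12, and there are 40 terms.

Sₙ = n/2 × (first + last)
Last term = a + (n-1)d = -5 + (40-1)×12 = 463
S_40 = 40/2 × (-5 + 463)
S_40 = 40/2 × 458 = 9160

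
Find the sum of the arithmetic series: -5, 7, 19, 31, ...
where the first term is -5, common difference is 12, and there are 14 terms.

Sₙ = n/2 × (first + last)
Last term = a + (n-1)d = -5 + (14-1)×12 = 151
S_14 = 14/2 × (-5 + 151)
S_14 = 14/2 × 146 = 1022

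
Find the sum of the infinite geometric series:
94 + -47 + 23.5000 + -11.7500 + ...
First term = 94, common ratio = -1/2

For |r| < 1, S = a / (1 - r)
S = 94 / (1 - (-1/2))
S = 94 / (3/2)
S = 188/3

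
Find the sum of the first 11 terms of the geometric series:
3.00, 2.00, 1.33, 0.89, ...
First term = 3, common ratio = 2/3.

Sₙ = a(1 - rⁿ) / (1 - r)
S_11 = 3(1 - (2/3)^11) / (1 - (2/3))
S_11 = 3(1 - (2048/177147)) / (1/3)
S_11 = 175099/19683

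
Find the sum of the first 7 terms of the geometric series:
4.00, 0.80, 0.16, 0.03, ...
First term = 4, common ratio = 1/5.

Sₙ = a(1 - rⁿ) / (1 - r)
S_7 = 4(1 - (1/5)^7) / (1 - (1/5))
S_7 = 4(1 - (1/78125)) / (4/5)
S_7 = 78124/15625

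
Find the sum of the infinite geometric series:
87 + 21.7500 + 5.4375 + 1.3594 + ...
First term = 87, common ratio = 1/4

For |r| < 1, S = a / (1 - r)
S = 87 / (1 - (1/4))
S = 87 / (3/4)
S = 116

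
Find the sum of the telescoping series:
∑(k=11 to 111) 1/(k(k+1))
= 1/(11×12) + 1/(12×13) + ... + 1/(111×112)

Partial fractions: 1/(k(k+1)) = 1/k - 1/(k+1)
The series telescopes:
= (1/11 - 1/12) + (1/12 - 1/13) + ... + (1/111 - 1/112)
= 1/11 - 1/112
= 101/1232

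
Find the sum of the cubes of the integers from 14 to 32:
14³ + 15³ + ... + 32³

Use ∑_{k=1}^{n} k³ = [n(n+1)/2]², then subtract the first 13 terms.
∑_{k=1}^{32} k³ = [32×33/2]² = 528² = 278784
∑_{k=1}^{13} k³ = [13×14/2]² = 91² = 8281
∑_{k=14}^{32} k³ = 278784 - 8281 = 270503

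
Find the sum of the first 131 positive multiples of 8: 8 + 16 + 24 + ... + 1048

Factor out 8: = 8(1 + 2 + ... + 131) = 8 × n(n+1)/2
= 8 × 131×132/2
= 8 × 8646
= 69168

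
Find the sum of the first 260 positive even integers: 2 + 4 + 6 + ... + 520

Sum of first n even numbers = n(n+1)
= 260×261
= 67860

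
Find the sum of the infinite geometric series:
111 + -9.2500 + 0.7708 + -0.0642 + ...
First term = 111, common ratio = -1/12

For |r| < 1, S = a / (1 - r)
S = 111 / (1 - (-1/12))
S = 111 / (13/12)
S = 1332/13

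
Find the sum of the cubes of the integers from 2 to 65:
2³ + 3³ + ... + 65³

Use ∑_{k=1}^{n} k³ = [n(n+1)/2]², then subtract the first 1 terms.
∑_{k=1}^{65} k³ = [65×66/2]² = 2145² = 4601025
∑_{k=1}^{1} k³ = [1×2/2]² = 1² = 1
∑_{k=2}^{65} k³ = 4601025 - 1 = 4601024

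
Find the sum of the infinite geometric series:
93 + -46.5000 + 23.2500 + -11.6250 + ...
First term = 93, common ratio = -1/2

For |r| < 1, S = a / (1 - r)
S = 93 / (1 - (-1/2))
S = 93 / (3/2)
S = 62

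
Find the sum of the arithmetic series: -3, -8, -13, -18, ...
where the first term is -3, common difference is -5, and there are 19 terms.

Sₙ = n/2 × (first + last)
Last term = a + (n-1)d = -3 + (19-1)×(-5) = -93
S_19 = 19/2 × (-3 + (-93))
S_19 = 19/2 × (-96) = -912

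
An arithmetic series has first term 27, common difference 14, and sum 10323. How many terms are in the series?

Using S = n/2 × [2a + (n-1)d]
10323 = n/2 × [2(27) + (n-1)(14)]
10323 = n/2 × [54 + 14n - 14]
20646 = n × [40 + 14n]
14n² + (40)n - 20646 = 0
Discriminant: Δ = (40)² - 4(14)(-20646) = 1600 + 1156176 = 1157776
√Δ = 1076
n = [-(40) + √Δ] / (2·14) = (-40 + 1076) / 28 = 1036 / 28 = 37
(The negative root is discarded since n must be a positive integer.)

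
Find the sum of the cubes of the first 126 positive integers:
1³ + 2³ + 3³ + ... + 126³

Formula: ∑k³ = [n(n+1)/2]²
= [126×127/2]²
= 8001²
= 64016001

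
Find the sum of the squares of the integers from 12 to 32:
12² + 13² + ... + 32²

Use ∑_{k=1}^{n} k² = n(n+1)(2n+1)/6, then subtract the first 11 terms.
∑_{k=1}^{32} k² = 32×33×65/6 = 11440
∑_{k=1}^{11} k² = 11×12×23/6 = 506
∑_{k=12}^{32} k² = 11440 - 506 = 10934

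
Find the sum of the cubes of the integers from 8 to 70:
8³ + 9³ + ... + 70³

Use ∑_{k=1}^{n} k³ = [n(n+1)/2]², then subtract the first 7 terms.
∑_{k=1}^{70} k³ = [70×71/2]² = 2485² = 6175225
∑_{k=1}^{7} k³ = [7×8/2]² = 28² = 784
∑_{k=8}^{70} k³ = 6175225 - 784 = 6174441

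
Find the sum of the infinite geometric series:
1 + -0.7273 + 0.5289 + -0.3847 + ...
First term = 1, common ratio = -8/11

For |r| < 1, S = a / (1 - r)
S = 1 / (1 - (-8/11))
S = 1 / (19/11)
S = 11/19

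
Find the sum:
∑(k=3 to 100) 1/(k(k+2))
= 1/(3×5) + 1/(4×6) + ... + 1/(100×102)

Partial fractions: 1/(k(k+2)) = (1/2)[1/k - 1/(k+2)]
Telescoping leaves the first two and last two terms:
= (1/2)[1/3 + 1/4 - 1/101 - 1/102]
= 3871/13736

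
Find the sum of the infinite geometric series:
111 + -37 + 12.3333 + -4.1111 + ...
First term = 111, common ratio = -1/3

For |r| < 1, S = a / (1 - r)
S = 111 / (1 - (-1/3))
S = 111 / (4/3)
S = 333/4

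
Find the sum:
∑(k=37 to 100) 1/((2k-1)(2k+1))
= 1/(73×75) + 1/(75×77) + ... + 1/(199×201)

Partial fractions: 1/((2k-1)(2k+1)) = (1/2)[1/(2k-1) - 1/(2k+1)]
The series telescopes:
= (1/2)[1/73 - 1/201]
= 64/14673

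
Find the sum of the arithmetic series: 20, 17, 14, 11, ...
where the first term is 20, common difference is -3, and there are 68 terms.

Sₙ = n/2 × (first + last)
Last term = a + (n-1)d = 20 + (68-1)×(-3) = -181
S_68 = 68/2 × (20 + (-181))
S_68 = 68/2 × (-161) = -5474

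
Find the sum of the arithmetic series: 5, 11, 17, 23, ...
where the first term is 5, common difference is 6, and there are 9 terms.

Sₙ = n/2 × (first + last)
Last term = a + (n-1)d = 5 + (9-1)×6 = 53
S_9 = 9/2 × (5 + 53)
S_9 = 9/2 × 58 = 261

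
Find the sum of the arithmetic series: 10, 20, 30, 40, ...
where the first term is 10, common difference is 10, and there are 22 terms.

Sₙ = n/2 × (first + last)
Last term = a + (n-1)d = 10 + (22-1)×10 = 220
S_22 = 22/2 × (10 + 220)
S_22 = 22/2 × 230 = 2530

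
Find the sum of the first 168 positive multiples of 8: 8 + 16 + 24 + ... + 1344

Factor out 8: = 8(1 + 2 + ... + 168) = 8 × n(n+1)/2
= 8 × 168×169/2
= 8 × 14196
= 113568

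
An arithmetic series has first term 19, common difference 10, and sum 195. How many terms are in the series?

Using S = n/2 × [2a + (n-1)d]
195 = n/2 × [2(19) + (n-1)(10)]
195 = n/2 × [38 + 10n - 10]
390 = n × [28 + 10n]
10n² + (28)n - 390 = 0
Discriminant: Δ = (28)² - 4(10)(-390) = 784 + 15600 = 16384
√Δ = 128
n = [-(28) + √Δ] / (2·10) = (-28 + 128) / 20 = 100 / 20 = 5
(The negative root is discarded since n must be a positive integer.)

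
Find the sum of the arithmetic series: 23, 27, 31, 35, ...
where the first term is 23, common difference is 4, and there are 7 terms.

Sₙ = n/2 × (first + last)
Last term = a + (n-1)d = 23 + (7-1)×4 = 47
S_7 = 7/2 × (23 + 47)
S_7 = 7/2 × 70 = 245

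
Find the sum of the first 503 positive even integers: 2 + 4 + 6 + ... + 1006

Sum of first n even numbers = n(n+1)
= 503×504
= 253512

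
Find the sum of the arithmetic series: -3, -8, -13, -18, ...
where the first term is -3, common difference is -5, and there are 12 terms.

Sₙ = n/2 × (first + last)
Last term = a + (n-1)d = -3 + (12-1)×(-5) = -58
S_12 = 12/2 × (-3 + (-58))
S_12 = 12/2 × (-61) = -366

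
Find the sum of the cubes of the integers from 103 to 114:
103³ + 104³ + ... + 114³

Use ∑_{k=1}^{n} k³ = [n(n+1)/2]², then subtract the first 102 terms.
∑_{k=1}^{114} k³ = [114×115/2]² = 6555² = 42968025
∑_{k=1}^{102} k³ = [102×103/2]² = 5253² = 27594009
∑_{k=103}^{114} k³ = 42968025 - 27594009 = 15374016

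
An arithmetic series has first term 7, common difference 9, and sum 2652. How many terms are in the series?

Using S = n/2 × [2a + (n-1)d]
2652 = n/2 × [2(7) + (n-1)(9)]
2652 = n/2 × [14 + 9n - 9]
5304 = n × [5 + 9n]
9n² + (5)n - 5304 = 0
Discriminant: Δ = (5)² - 4(9)(-5304) = 25 + 190944 = 190969
√Δ = 437
n = [-(5) + √Δ] / (2·9) = (-5 + 437) / 18 = 432 / 18 = 24
(The negative root is discarded since n must be a positive integer.)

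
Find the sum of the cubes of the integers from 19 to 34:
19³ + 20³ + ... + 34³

Use ∑_{k=1}^{n} k³ = [n(n+1)/2]², then subtract the first 18 terms.
∑_{k=1}^{34} k³ = [34×35/2]² = 595² = 354025
∑_{k=1}^{18} k³ = [18×19/2]² = 171² = 29241
∑_{k=19}^{34} k³ = 354025 - 29241 = 324784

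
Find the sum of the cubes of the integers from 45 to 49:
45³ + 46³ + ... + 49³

Use ∑_{k=1}^{n} k³ = [n(n+1)/2]², then subtract the first 44 terms.
∑_{k=1}^{49} k³ = [49×50/2]² = 1225² = 1500625
∑_{k=1}^{44} k³ = [44×45/2]² = 990² = 980100
∑_{k=45}^{49} k³ = 1500625 - 980100 = 520525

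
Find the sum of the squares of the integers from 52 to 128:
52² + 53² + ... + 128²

Use ∑_{k=1}^{n} k² = n(n+1)(2n+1)/6, then subtract the first 51 terms.
∑_{k=1}^{128} k² = 128×129×257/6 = 707264
∑_{k=1}^{51} k² = 51×52×103/6 = 45526
∑_{k=52}^{128} k² = 707264 - 45526 = 661738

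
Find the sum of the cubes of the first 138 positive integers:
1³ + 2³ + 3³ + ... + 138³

Formula: ∑k³ = [n(n+1)/2]²
= [138×139/2]²
= 9591²
= 91987281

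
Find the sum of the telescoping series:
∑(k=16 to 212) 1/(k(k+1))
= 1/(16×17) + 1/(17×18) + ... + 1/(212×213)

Partial fractions: 1/(k(k+1)) = 1/k - 1/(k+1)
The series telescopes:
= (1/16 - 1/17) + (1/17 - 1/18) + ... + (1/212 - 1/213)
= 1/16 - 1/213
= 197/3408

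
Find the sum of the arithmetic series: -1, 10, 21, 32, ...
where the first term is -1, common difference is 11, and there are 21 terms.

Sₙ = n/2 × (first + last)
Last term = a + (n-1)d = -1 + (21-1)×11 = 219
S_21 = 21/2 × (-1 + 219)
S_21 = 21/2 × 218 = 2289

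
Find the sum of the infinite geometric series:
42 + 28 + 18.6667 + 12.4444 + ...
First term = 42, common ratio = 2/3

For |r| < 1, S = a / (1 - r)
S = 42 / (1 - (2/3))
S = 42 / (1/3)
S = 126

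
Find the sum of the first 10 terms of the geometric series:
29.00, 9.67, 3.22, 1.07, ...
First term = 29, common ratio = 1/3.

Sₙ = a(1 - rⁿ) / (1 - r)
S_10 = 29(1 - (1/3)^10) / (1 - (1/3))
S_10 = 29(1 - (1/59049)) / (2/3)
S_10 = 856196/19683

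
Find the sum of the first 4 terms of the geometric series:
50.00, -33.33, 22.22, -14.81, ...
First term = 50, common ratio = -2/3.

Sₙ = a(1 - rⁿ) / (1 - r)
S_4 = 50(1 - (-2/3)^4) / (1 - (-2/3))
S_4 = 50(1 - (16/81)) / (5/3)
S_4 = 650/27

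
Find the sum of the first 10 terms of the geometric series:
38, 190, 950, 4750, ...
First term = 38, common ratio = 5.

Sₙ = a(1 - rⁿ) / (1 - r)
S_10 = 38(1 - 5^10) / (1 - 5)
S_10 = 38(1 - 9765625) / (-4)
S_10 = 92773428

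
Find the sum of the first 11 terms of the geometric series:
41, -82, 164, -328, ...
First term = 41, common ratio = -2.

Sₙ = a(1 - rⁿ) / (1 - r)
S_11 = 41(1 - (-2)^11) / (1 - (-2))
S_11 = 41(1 - (-2048)) / (3)
S_11 = 28003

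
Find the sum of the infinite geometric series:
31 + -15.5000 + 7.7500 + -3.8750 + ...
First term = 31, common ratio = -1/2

For |r| < 1, S = a / (1 - r)
S = 31 / (1 - (-1/2))
S = 31 / (3/2)
S = 62/3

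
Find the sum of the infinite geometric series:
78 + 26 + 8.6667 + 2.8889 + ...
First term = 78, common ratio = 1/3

For |r| < 1, S = a / (1 - r)
S = 78 / (1 - (1/3))
S = 78 / (2/3)
S = 117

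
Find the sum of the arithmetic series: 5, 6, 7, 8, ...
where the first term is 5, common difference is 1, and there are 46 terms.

Sₙ = n/2 × (first + last)
Last term = a + (n-1)d = 5 + (46-1)×1 = 50
S_46 = 46/2 × (5 + 50)
S_46 = 46/2 × 55 = 1265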